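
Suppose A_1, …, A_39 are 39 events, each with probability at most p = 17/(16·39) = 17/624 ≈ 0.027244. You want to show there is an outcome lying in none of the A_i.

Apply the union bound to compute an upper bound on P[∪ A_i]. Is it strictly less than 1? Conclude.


Union bound: P[∪_{i=1}^{39} A_i] ≤ Σ_i P[A_i] ≤ 39·p = 39·(17/624) = 17/16.
Numerically: 17/16 ≈ 1.062500.
Is 17/16 < 1? NO.
Since the bound 17/16 is ≥ 1, the union bound is uninformative here; it does NOT by itself certify existence.

39·p = 17/16 ≈ 1.062500; existence NOT certified by the union bound.


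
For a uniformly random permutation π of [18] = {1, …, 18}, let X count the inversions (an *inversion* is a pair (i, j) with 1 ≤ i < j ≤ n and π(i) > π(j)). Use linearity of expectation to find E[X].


Write X = Σ X_I over the C(18, 2) = 153 pairs i < j, with X_I the indicator of one inversion.
There are 153 indicators.
For each fixed pair i < j, the values π(i) and π(j) are two distinct elements of {1, …, 18} in uniformly random order; by symmetry P[π(i) > π(j)] = 1/2.
By linearity: E[X] = 153 · (1/2) = C(18, 2) · (1/2) = 153/2 = 153/2 ≈ 76.500000.

E[X] = 153/2 = 76.500000.


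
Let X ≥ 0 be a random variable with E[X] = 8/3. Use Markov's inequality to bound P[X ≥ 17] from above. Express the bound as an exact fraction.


μ = E[X] = 8/3, a = 17.
Markov: P[X ≥ 17] ≤ μ/a = (8/3)/17 = 8/51.
Numerically: ≈ 0.1569.
(Since a = 17 > μ = 2.6667, the bound 8/51 is < 1 and informative.)

P[X ≥ 17] ≤ 8/51 ≈ 0.1569.


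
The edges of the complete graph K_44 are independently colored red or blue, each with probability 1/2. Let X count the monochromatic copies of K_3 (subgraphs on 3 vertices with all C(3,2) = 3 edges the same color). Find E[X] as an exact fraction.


Let X = Σ_S X_S over the C(44, 3) = 13244 subsets S of size 3, where X_S = 1 if the K_3 on S is monochromatic.
For a fixed S, the K_3 on S has C(3, 2) = 3 edges. P[all 3 edges red] = (1/2)^3, and likewise for blue, so P[monochromatic] = 2·(1/2)^3 = 2^{1 − 3} = 1/4.
Summing: E[X] = C(44, 3) · 2^{1 − 3} = 13244 · 1/4 = 3311.
Numerically: E[X] ≈ 3311.000000.

E[X] = C(44,3)·2^(1−C(3,2)) = 3311 ≈ 3311.000000.


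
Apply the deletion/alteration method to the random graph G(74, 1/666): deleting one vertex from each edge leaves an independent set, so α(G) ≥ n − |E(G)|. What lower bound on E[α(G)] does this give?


E[|E(G)|] = C(74, 2)·p = 2701 · (1/666) = 73/18.
E[α(G)] ≥ n − E[|E(G)|] = 74 − 73/18 = 1259/18.
Numerically: ≈ 69.9444.
(This is only a lower bound; the true E[α(G)] may be larger.)

E[α(G)] ≥ 1259/18 ≈ 69.9444.


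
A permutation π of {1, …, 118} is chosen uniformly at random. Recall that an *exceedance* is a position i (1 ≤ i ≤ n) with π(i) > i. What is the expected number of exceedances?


Write X = Σ_{i=1}^{118} X_i, where X_i = 1_{π(i) > i}.
For each fixed i, π(i) is uniform over {1, …, 118} (marginal of a uniform permutation), so P[π(i) > i] = (n − i)/n. Summing: Σ_{i=1}^{118} (n − i)/n = (0 + 1 + … + 117)/118 = 118(118 − 1)/(2·118) = (118 − 1)/2.
Hence E[X] = Σ_{i=1}^{118} (118 − i)/118 = 117/2 ≈ 58.50000.

E[X] = 117/2 = 58.50000.


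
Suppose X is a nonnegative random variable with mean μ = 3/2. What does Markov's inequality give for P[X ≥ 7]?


μ = E[X] = 3/2, a = 7.
Markov: P[X ≥ 7] ≤ μ/a = (3/2)/7 = 3/14.
Numerically: ≈ 0.2143.
(Since a = 7 > μ = 1.5000, the bound 3/14 is < 1 and informative.)

P[X ≥ 7] ≤ 3/14 ≈ 0.2143.


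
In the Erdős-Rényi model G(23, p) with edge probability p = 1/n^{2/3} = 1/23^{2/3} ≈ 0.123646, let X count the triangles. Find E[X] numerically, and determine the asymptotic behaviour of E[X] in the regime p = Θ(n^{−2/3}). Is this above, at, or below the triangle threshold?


Number of potential triangles: C(23, 3) = 1771.
Each occurs with probability p³ ≈ (0.123646)³ ≈ 1.89035917e-03.
By linearity: E[X] = C(23, 3)·p³ ≈ 1771 · 1.89035917e-03 ≈ 3.347826.
Since α = 2/3 < 1, p = c/n^{2/3} ≫ 1/n is above the triangle threshold p ~ 1/n. Asymptotically E[X] ~ (c³/6)·n^{3(1−α)} = (1³/6)·n^{1} → ∞; triangles are abundant w.h.p.

E[X] ≈ 3.347826; in regime p = Θ(1/n^{2/3}) E[X] diverges (above the triangle threshold p ~ 1/n).


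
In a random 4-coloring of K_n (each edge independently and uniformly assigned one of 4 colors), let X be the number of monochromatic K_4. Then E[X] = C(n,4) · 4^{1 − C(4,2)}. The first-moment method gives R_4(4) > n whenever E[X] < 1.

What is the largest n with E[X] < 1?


We need C(n, 4) · 4^{1 − 6} < 1, i.e. C(n, 4) < 4^{6 − 1} = 1024.
Check values of n near the boundary:
  n = 8: C(8, 4) = 70; 70 < 1024? YES
  n = 9: C(9, 4) = 126; 126 < 1024? YES
  n = 10: C(10, 4) = 210; 210 < 1024? YES
  n = 11: C(11, 4) = 330; 330 < 1024? YES
  n = 12: C(12, 4) = 495; 495 < 1024? YES
  n = 13: C(13, 4) = 715; 715 < 1024? YES
  n = 14: C(14, 4) = 1001; 1001 < 1024? YES
  n = 15: C(15, 4) = 1365; 1365 < 1024? NO
The largest n with C(n, 4) < 1024 is n = 14 (where E[X] = 1001/1024 ≈ 0.978). Hence R_4(4) > 14, i.e. R_4(4) ≥ 15.

Largest n = 14; hence R_4(4) > 14.


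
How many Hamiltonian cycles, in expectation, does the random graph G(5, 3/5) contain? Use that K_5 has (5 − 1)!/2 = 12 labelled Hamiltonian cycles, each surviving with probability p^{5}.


K_5 has (5 − 1)!/2 = 12 labelled Hamiltonian cycles.
For each such Hamiltonian cycle H, let X_H = 1 if all 5 edges of H are present in G. Then P[X_H = 1] = p^{5} = (3/5)^{5} = 243/3125.
By linearity of expectation: E[X] = Σ_H E[X_H] = 12 · p^{5} = 12 · 243/3125 = 2916/3125.
Numerically: E[X] ≈ 0.933.

E[X] = 12 · (3/5)^{5} = 2916/3125 ≈ 0.933.


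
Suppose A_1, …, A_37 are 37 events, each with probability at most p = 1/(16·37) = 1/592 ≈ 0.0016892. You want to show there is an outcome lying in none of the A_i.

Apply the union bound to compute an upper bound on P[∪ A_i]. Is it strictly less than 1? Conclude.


Union bound: P[∪_{i=1}^{37} A_i] ≤ Σ_i P[A_i] ≤ 37·p = 37·(1/592) = 1/16.
Numerically: 1/16 ≈ 0.0625000.
Is 1/16 < 1? YES.
Since P[∪ A_i] ≤ 1/16 < 1, the complement has P[∩ A_i^c] ≥ 1 − 1/16 = 15/16 > 0, so some outcome avoids every A_i.

37·p = 1/16 ≈ 0.0625000; existence CERTIFIED by the union bound.


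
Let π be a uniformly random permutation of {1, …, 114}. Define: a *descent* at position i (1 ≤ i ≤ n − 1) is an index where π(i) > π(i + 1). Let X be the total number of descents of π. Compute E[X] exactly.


Write X = Σ X_I over i = 1, …, 113, with X_I the indicator of one descent.
There are 113 indicators.
For each fixed i, the pair (π(i), π(i+1)) is a uniformly random ordered pair of distinct values from {1, …, 114}; by symmetry P[π(i) > π(i+1)] = 1/2.
By linearity: E[X] = 113 · (1/2) = (114 − 1) · (1/2) = 113/2 ≈ 56.500.

E[X] = 113/2 = 56.500.


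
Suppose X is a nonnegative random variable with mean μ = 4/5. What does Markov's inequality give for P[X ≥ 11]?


μ = E[X] = 4/5, a = 11.
Markov: P[X ≥ 11] ≤ μ/a = (4/5)/11 = 4/55.
Numerically: ≈ 0.0727.
(Since a = 11 > μ = 0.8000, the bound 4/55 is < 1 and informative.)

P[X ≥ 11] ≤ 4/55 ≈ 0.0727.


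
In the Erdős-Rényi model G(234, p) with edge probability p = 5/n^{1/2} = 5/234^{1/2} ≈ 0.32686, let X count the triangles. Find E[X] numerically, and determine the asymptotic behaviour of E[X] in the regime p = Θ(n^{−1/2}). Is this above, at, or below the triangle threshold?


Number of potential triangles: C(234, 3) = 2108184.
Each occurs with probability p³ ≈ (0.32686)³ ≈ 3.49209642e-02.
By linearity: E[X] = C(234, 3)·p³ ≈ 2108184 · 3.49209642e-02 ≈ 73619.818063.
Since α = 1/2 < 1, p = c/n^{1/2} ≫ 1/n is above the triangle threshold p ~ 1/n. Asymptotically E[X] ~ (c³/6)·n^{3(1−α)} = (5³/6)·n^{1.5} → ∞; triangles are abundant w.h.p.

E[X] ≈ 73619.818063; in regime p = Θ(1/n^{1/2}) E[X] diverges (above the triangle threshold p ~ 1/n).


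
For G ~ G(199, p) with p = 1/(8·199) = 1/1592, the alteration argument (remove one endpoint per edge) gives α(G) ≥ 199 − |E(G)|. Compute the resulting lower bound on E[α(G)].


E[|E(G)|] = C(199, 2)·p = 19701 · (1/1592) = 99/8.
E[α(G)] ≥ n − E[|E(G)|] = 199 − 99/8 = 1493/8.
Numerically: ≈ 186.6250.
(This is only a lower bound; the true E[α(G)] may be larger.)

E[α(G)] ≥ 1493/8 ≈ 186.6250.


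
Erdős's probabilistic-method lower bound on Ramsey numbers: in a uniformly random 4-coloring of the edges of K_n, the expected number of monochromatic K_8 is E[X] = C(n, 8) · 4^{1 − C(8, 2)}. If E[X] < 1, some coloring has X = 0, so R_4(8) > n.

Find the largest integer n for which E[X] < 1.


We need C(n, 8) · 4^{1 − 28} < 1, i.e. C(n, 8) < 4^{28 − 1} = 18014398509481984.
Check values of n near the boundary:
  n = 406: C(406, 8) = 17082453897995850; 17082453897995850 < 18014398509481984? YES
  n = 407: C(407, 8) = 17424959239309050; 17424959239309050 < 18014398509481984? YES
  n = 408: C(408, 8) = 17773458424095231; 17773458424095231 < 18014398509481984? YES
  n = 409: C(409, 8) = 18128041135797879; 18128041135797879 < 18014398509481984? NO
The largest n with C(n, 8) < 18014398509481984 is n = 408 (where E[X] = 17773458424095231/18014398509481984 ≈ 0.986625). Hence R_4(8) > 408, i.e. R_4(8) ≥ 409.

Largest n = 408; hence R_4(8) > 408.


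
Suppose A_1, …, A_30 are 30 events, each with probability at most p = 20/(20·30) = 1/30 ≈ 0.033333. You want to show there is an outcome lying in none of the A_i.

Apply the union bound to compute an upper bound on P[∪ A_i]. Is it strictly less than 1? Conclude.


Union bound: P[∪_{i=1}^{30} A_i] ≤ Σ_i P[A_i] ≤ 30·p = 30·(1/30) = 1.
Numerically: 1 ≈ 1.000000.
Is 1 < 1? NO.
Since the bound 1 is ≥ 1, the union bound is uninformative here; it does NOT by itself certify existence.

30·p = 1 ≈ 1.000000; existence NOT certified by the union bound.


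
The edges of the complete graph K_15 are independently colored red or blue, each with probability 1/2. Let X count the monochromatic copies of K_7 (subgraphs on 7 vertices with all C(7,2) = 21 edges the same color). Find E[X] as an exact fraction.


Let X = Σ_S X_S over the C(15, 7) = 6435 subsets S of size 7, where X_S = 1 if the K_7 on S is monochromatic.
For a fixed S, the K_7 on S has C(7, 2) = 21 edges. P[all 21 edges red] = (1/2)^21, and likewise for blue, so P[monochromatic] = 2·(1/2)^21 = 2^{1 − 21} = 1/1048576.
By linearity: E[X] = C(15, 7) · 2^{1 − 21} = 6435 · 1/1048576 = 6435/1048576.
Numerically: E[X] ≈ 0.00614.

E[X] = C(15,7)·2^(1−C(7,2)) = 6435/1048576 ≈ 0.00614.


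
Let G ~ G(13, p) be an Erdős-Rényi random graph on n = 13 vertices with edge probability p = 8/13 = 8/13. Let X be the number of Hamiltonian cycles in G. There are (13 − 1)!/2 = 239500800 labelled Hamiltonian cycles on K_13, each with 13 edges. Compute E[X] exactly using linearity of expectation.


K_13 has (13 − 1)!/2 = 239500800 labelled Hamiltonian cycles.
For each such Hamiltonian cycle H, let X_H = 1 if all 13 edges of H are present in G. Then P[X_H = 1] = p^{13} = (8/13)^{13} = 549755813888/302875106592253.
Summing the indicators: E[X] = Σ_H E[X_H] = 239500800 · p^{13} = 239500800 · 549755813888/302875106592253 = 131666957230827110400/302875106592253.
Numerically: E[X] ≈ 434724.

E[X] = 239500800 · (8/13)^{13} = 131666957230827110400/302875106592253 ≈ 434724.


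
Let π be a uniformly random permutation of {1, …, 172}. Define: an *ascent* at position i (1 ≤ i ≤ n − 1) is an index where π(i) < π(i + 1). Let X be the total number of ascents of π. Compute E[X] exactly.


Write X = Σ X_I over i = 1, …, 171, with X_I the indicator of one ascent.
There are 171 indicators.
For each fixed i, the pair (π(i), π(i+1)) is a uniformly random ordered pair of distinct values from {1, …, 172}; by symmetry P[π(i) < π(i+1)] = 1/2.
By linearity: E[X] = 171 · (1/2) = (172 − 1) · (1/2) = 171/2 ≈ 85.50000.

E[X] = 171/2 = 85.50000.


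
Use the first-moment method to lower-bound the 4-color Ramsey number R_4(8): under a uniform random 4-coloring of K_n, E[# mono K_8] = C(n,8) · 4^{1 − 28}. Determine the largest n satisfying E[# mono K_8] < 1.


We need C(n, 8) · 4^{1 − 28} < 1, i.e. C(n, 8) < 4^{28 − 1} = 18014398509481984.
Check values of n near the boundary:
  n = 403: C(403, 8) = 16090020602228430; 16090020602228430 < 18014398509481984? YES
  n = 404: C(404, 8) = 16415071523485570; 16415071523485570 < 18014398509481984? YES
  n = 405: C(405, 8) = 16745853821188050; 16745853821188050 < 18014398509481984? YES
  n = 406: C(406, 8) = 17082453897995850; 17082453897995850 < 18014398509481984? YES
  n = 407: C(407, 8) = 17424959239309050; 17424959239309050 < 18014398509481984? YES
  n = 408: C(408, 8) = 17773458424095231; 17773458424095231 < 18014398509481984? YES
  n = 409: C(409, 8) = 18128041135797879; 18128041135797879 < 18014398509481984? NO
  n = 410: C(410, 8) = 18488798173326195; 18488798173326195 < 18014398509481984? NO
  n = 411: C(411, 8) = 18855821462126715; 18855821462126715 < 18014398509481984? NO
The largest n with C(n, 8) < 18014398509481984 is n = 408 (where E[X] = 17773458424095231/18014398509481984 ≈ 0.98663). Hence R_4(8) > 408, i.e. R_4(8) ≥ 409.

Largest n = 408; hence R_4(8) > 408.


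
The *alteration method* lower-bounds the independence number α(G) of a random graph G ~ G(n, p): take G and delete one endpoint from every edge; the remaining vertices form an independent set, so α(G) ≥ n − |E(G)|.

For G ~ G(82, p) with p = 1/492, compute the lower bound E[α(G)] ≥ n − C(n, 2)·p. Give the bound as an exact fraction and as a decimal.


E[|E(G)|] = C(82, 2)·p = 3321 · (1/492) = 27/4.
E[α(G)] ≥ n − E[|E(G)|] = 82 − 27/4 = 301/4.
Numerically: ≈ 75.2500.
(This is only a lower bound; the true E[α(G)] may be larger.)

E[α(G)] ≥ 301/4 ≈ 75.2500.


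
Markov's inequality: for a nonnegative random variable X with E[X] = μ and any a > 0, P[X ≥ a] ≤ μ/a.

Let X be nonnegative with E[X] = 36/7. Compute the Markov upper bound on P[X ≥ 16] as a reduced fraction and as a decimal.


μ = E[X] = 36/7, a = 16.
Markov: P[X ≥ 16] ≤ μ/a = (36/7)/16 = 9/28.
Numerically: ≈ 0.321429.
(Since a = 16 > μ = 5.142857, the bound 9/28 is < 1 and informative.)

P[X ≥ 16] ≤ 9/28 ≈ 0.321429.


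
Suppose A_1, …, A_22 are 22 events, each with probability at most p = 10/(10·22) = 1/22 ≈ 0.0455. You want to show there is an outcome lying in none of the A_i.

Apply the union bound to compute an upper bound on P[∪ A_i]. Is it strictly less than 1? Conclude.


Union bound: P[∪_{i=1}^{22} A_i] ≤ Σ_i P[A_i] ≤ 22·p = 22·(1/22) = 1.
Numerically: 1 ≈ 1.0000.
Is 1 < 1? NO.
Since the bound 1 is ≥ 1, the union bound is uninformative here; it does NOT by itself certify existence.

22·p = 1 ≈ 1.0000; existence NOT certified by the union bound.


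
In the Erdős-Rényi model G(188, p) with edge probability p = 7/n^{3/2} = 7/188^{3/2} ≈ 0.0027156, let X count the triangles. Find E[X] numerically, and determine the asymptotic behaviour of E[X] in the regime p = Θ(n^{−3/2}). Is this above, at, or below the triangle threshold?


Number of potential triangles: C(188, 3) = 1089836.
Each occurs with probability p³ ≈ (0.0027156)³ ≈ 2.0025520e-08.
By linearity: E[X] = C(188, 3)·p³ ≈ 1089836 · 2.0025520e-08 ≈ 0.02182.
Since α = 3/2 > 1, p = c/n^{3/2} = o(1/n) is below the triangle threshold p ~ 1/n. Asymptotically E[X] ~ (c³/6)·n^{3(1−α)} = (7³/6)·n^{-1.5} → 0, so by Markov's inequality G has no triangles w.h.p.

E[X] ≈ 0.02182; in regime p = Θ(1/n^{3/2}) E[X] tends to 0 (below the triangle threshold p ~ 1/n).


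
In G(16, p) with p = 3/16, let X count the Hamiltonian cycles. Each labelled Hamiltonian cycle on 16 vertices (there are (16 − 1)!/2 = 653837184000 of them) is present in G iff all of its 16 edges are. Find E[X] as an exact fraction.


K_16 has (16 − 1)!/2 = 653837184000 labelled Hamiltonian cycles.
For each such Hamiltonian cycle H, let X_H = 1 if all 16 edges of H are present in G. Then P[X_H = 1] = p^{16} = (3/16)^{16} = 43046721/18446744073709551616.
Summing the indicators: E[X] = Σ_H E[X_H] = 653837184000 · p^{16} = 653837184000 · 43046721/18446744073709551616 = 27485885585032875/18014398509481984.
Numerically: E[X] ≈ 1.52577.

E[X] = 653837184000 · (3/16)^{16} = 27485885585032875/18014398509481984 ≈ 1.52577.


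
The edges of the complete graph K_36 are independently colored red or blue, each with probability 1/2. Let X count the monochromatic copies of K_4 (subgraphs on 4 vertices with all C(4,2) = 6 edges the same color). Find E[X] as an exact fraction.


Let X = Σ_S X_S over the C(36, 4) = 58905 subsets S of size 4, where X_S = 1 if the K_4 on S is monochromatic.
For a fixed S, the K_4 on S has C(4, 2) = 6 edges. P[all 6 edges red] = (1/2)^6, and likewise for blue, so P[monochromatic] = 2·(1/2)^6 = 2^{1 − 6} = 1/32.
Summing: E[X] = C(36, 4) · 2^{1 − 6} = 58905 · 1/32 = 58905/32.
Numerically: E[X] ≈ 1840.781250.

E[X] = C(36,4)·2^(1−C(4,2)) = 58905/32 ≈ 1840.781250.


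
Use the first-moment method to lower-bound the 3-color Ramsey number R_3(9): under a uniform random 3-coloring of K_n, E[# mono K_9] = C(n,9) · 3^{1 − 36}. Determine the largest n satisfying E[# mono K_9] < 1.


We need C(n, 9) · 3^{1 − 36} < 1, i.e. C(n, 9) < 3^{36 − 1} = 50031545098999707.
Check values of n near the boundary:
  n = 297: C(297, 9) = 43842345008337645; 43842345008337645 < 50031545098999707? YES
  n = 298: C(298, 9) = 45207677551849890; 45207677551849890 < 50031545098999707? YES
  n = 299: C(299, 9) = 46610674441390059; 46610674441390059 < 50031545098999707? YES
  n = 300: C(300, 9) = 48052241692154700; 48052241692154700 < 50031545098999707? YES
  n = 301: C(301, 9) = 49533303936090975; 49533303936090975 < 50031545098999707? YES
  n = 302: C(302, 9) = 51054804739588650; 51054804739588650 < 50031545098999707? NO
The largest n with C(n, 9) < 50031545098999707 is n = 301 (where E[X] = 16511101312030325/16677181699666569 ≈ 0.9900415). Hence R_3(9) > 301, i.e. R_3(9) ≥ 302.

Largest n = 301; hence R_3(9) > 301.


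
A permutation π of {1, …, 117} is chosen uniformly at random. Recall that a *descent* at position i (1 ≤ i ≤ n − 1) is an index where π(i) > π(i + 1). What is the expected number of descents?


Write X = Σ X_I over i = 1, …, 116, with X_I the indicator of one descent.
There are 116 indicators.
For each fixed i, the pair (π(i), π(i+1)) is a uniformly random ordered pair of distinct values from {1, …, 117}; by symmetry P[π(i) > π(i+1)] = 1/2.
By linearity: E[X] = 116 · (1/2) = (117 − 1) · (1/2) = 58 ≈ 58.00000.

E[X] = 58 = 58.00000.


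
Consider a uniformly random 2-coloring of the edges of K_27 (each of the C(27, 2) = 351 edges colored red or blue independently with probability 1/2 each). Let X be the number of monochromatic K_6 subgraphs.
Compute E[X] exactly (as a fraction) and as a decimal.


Let X = Σ_S X_S over the C(27, 6) = 296010 subsets S of size 6, where X_S = 1 if the K_6 on S is monochromatic.
For a fixed S, the K_6 on S has C(6, 2) = 15 edges. P[all 15 edges red] = (1/2)^15, and likewise for blue, so P[monochromatic] = 2·(1/2)^15 = 2^{1 − 15} = 1/16384.
By linearity of expectation: E[X] = C(27, 6) · 2^{1 − 15} = 296010 · 1/16384 = 148005/8192.
Numerically: E[X] ≈ 18.06702.

E[X] = C(27,6)·2^(1−C(6,2)) = 148005/8192 ≈ 18.06702.


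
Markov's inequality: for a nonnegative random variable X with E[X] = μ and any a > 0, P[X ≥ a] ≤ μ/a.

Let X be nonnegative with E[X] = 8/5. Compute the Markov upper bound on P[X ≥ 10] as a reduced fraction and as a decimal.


μ = E[X] = 8/5, a = 10.
Markov: P[X ≥ 10] ≤ μ/a = (8/5)/10 = 4/25.
Numerically: ≈ 0.160000.
(Since a = 10 > μ = 1.600000, the bound 4/25 is < 1 and informative.)

P[X ≥ 10] ≤ 4/25 ≈ 0.160000.


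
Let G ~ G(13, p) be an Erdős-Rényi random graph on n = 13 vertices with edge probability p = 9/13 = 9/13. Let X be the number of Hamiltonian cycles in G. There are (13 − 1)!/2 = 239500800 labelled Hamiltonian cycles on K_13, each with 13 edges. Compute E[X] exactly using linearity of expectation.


K_13 has (13 − 1)!/2 = 239500800 labelled Hamiltonian cycles.
For each such Hamiltonian cycle H, let X_H = 1 if all 13 edges of H are present in G. Then P[X_H = 1] = p^{13} = (9/13)^{13} = 2541865828329/302875106592253.
By linearity: E[X] = Σ_H E[X_H] = 239500800 · p^{13} = 239500800 · 2541865828329/302875106592253 = 608778899377458163200/302875106592253.
Numerically: E[X] ≈ 2.01e+06.

E[X] = 239500800 · (9/13)^{13} = 608778899377458163200/302875106592253 ≈ 2.01e+06.


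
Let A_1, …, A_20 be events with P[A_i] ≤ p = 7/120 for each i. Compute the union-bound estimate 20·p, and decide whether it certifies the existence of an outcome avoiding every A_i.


Union bound: P[∪_{i=1}^{20} A_i] ≤ Σ_i P[A_i] ≤ 20·p = 20·(7/120) = 7/6.
Numerically: 7/6 ≈ 1.1666667.
Is 7/6 < 1? NO.
Since the bound 7/6 is ≥ 1, the union bound is uninformative here; it does NOT by itself certify existence.

20·p = 7/6 ≈ 1.1666667; existence NOT certified by the union bound.


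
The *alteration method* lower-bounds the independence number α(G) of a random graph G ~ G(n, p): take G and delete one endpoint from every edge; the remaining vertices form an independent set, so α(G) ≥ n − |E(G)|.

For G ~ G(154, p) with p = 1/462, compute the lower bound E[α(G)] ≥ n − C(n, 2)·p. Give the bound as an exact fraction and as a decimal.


E[|E(G)|] = C(154, 2)·p = 11781 · (1/462) = 51/2.
E[α(G)] ≥ n − E[|E(G)|] = 154 − 51/2 = 257/2.
Numerically: ≈ 128.500.
(This is only a lower bound; the true E[α(G)] may be larger.)

E[α(G)] ≥ 257/2 ≈ 128.500.


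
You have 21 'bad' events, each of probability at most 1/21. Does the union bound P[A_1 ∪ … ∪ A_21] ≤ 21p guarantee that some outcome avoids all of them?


Union bound: P[∪_{i=1}^{21} A_i] ≤ Σ_i P[A_i] ≤ 21·p = 21·(1/21) = 1.
Numerically: 1 ≈ 1.000000.
Is 1 < 1? NO.
Since the bound 1 is ≥ 1, the union bound is uninformative here; it does NOT by itself certify existence.

21·p = 1 ≈ 1.000000; existence NOT certified by the union bound.


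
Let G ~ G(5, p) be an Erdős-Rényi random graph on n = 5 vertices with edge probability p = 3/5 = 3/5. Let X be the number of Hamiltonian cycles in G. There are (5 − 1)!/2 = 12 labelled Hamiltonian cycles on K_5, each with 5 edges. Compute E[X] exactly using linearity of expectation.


K_5 has (5 − 1)!/2 = 12 labelled Hamiltonian cycles.
For each such Hamiltonian cycle H, let X_H = 1 if all 5 edges of H are present in G. Then P[X_H = 1] = p^{5} = (3/5)^{5} = 243/3125.
Summing the indicators: E[X] = Σ_H E[X_H] = 12 · p^{5} = 12 · 243/3125 = 2916/3125.
Numerically: E[X] ≈ 0.93312.

E[X] = 12 · (3/5)^{5} = 2916/3125 ≈ 0.93312.


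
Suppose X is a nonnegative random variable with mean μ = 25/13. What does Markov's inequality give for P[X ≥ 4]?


μ = E[X] = 25/13, a = 4.
Markov: P[X ≥ 4] ≤ μ/a = (25/13)/4 = 25/52.
Numerically: ≈ 0.4808.
(Since a = 4 > μ = 1.9231, the bound 25/52 is < 1 and informative.)

P[X ≥ 4] ≤ 25/52 ≈ 0.4808.


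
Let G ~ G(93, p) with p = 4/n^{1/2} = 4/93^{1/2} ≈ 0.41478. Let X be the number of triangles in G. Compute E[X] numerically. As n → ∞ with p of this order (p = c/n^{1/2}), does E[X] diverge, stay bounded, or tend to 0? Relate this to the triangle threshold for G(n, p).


Number of potential triangles: C(93, 3) = 129766.
Each occurs with probability p³ ≈ (0.41478)³ ≈ 7.1360117e-02.
By linearity: E[X] = C(93, 3)·p³ ≈ 129766 · 7.1360117e-02 ≈ 9260.11689.
Since α = 1/2 < 1, p = c/n^{1/2} ≫ 1/n is above the triangle threshold p ~ 1/n. Asymptotically E[X] ~ (c³/6)·n^{3(1−α)} = (4³/6)·n^{1.5} → ∞; triangles are abundant w.h.p.

E[X] ≈ 9260.11689; in regime p = Θ(1/n^{1/2}) E[X] diverges (above the triangle threshold p ~ 1/n).


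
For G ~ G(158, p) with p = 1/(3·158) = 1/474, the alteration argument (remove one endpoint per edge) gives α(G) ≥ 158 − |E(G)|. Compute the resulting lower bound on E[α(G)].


E[|E(G)|] = C(158, 2)·p = 12403 · (1/474) = 157/6.
E[α(G)] ≥ n − E[|E(G)|] = 158 − 157/6 = 791/6.
Numerically: ≈ 131.833.
(This is only a lower bound; the true E[α(G)] may be larger.)

E[α(G)] ≥ 791/6 ≈ 131.833.


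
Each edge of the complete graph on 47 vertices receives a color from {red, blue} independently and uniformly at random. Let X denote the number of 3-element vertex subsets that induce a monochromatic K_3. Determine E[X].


Let X = Σ_S X_S over the C(47, 3) = 16215 subsets S of size 3, where X_S = 1 if the K_3 on S is monochromatic.
For a fixed S, the K_3 on S has C(3, 2) = 3 edges. P[all 3 edges red] = (1/2)^3, and likewise for blue, so P[monochromatic] = 2·(1/2)^3 = 2^{1 − 3} = 1/4.
By linearity: E[X] = C(47, 3) · 2^{1 − 3} = 16215 · 1/4 = 16215/4.
Numerically: E[X] ≈ 4053.7500.

E[X] = C(47,3)·2^(1−C(3,2)) = 16215/4 ≈ 4053.7500.


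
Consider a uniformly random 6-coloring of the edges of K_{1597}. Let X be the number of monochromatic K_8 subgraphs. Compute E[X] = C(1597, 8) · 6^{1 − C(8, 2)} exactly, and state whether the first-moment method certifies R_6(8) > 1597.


E[X] = C(1597, 8) · 6^{1 − 28} = 1031080153060953275445 · 6^{−27} = 1031080153060953275445/1023490369077469249536.
As a reduced fraction: E[X] = 38188153817072343535/37907050706572935168 ≈ 1.007.
Is E[X] < 1? NO.
Since E[X] ≥ 1, the first-moment bound is inconclusive at n = 1597; it does NOT by itself certify R_6(8) > 1597.

E[X] = 38188153817072343535/37907050706572935168 ≈ 1.007; E[X] ≥ 1; first-moment method inconclusive here.


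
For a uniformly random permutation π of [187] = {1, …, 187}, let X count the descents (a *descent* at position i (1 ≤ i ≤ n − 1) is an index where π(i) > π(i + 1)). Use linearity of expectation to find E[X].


Write X = Σ X_I over i = 1, …, 186, with X_I the indicator of one descent.
There are 186 indicators.
For each fixed i, the pair (π(i), π(i+1)) is a uniformly random ordered pair of distinct values from {1, …, 187}; by symmetry P[π(i) > π(i+1)] = 1/2.
By linearity: E[X] = 186 · (1/2) = (187 − 1) · (1/2) = 93 ≈ 93.000.

E[X] = 93 = 93.000.


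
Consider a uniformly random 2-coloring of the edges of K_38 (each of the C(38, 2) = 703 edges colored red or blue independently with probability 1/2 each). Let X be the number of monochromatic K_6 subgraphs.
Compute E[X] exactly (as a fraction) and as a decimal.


Let X = Σ_S X_S over the C(38, 6) = 2760681 subsets S of size 6, where X_S = 1 if the K_6 on S is monochromatic.
For a fixed S, the K_6 on S has C(6, 2) = 15 edges. P[all 15 edges red] = (1/2)^15, and likewise for blue, so P[monochromatic] = 2·(1/2)^15 = 2^{1 − 15} = 1/16384.
By linearity of expectation: E[X] = C(38, 6) · 2^{1 − 15} = 2760681 · 1/16384 = 2760681/16384.
Numerically: E[X] ≈ 168.4986.

E[X] = C(38,6)·2^(1−C(6,2)) = 2760681/16384 ≈ 168.4986.


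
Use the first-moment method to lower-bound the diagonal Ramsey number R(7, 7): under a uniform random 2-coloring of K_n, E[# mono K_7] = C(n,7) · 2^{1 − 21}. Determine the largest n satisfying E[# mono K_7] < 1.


We need C(n, 7) · 2^{1 − 21} < 1, i.e. C(n, 7) < 2^{21 − 1} = 1048576.
Check values of n near the boundary:
  n = 26: C(26, 7) = 657800; 657800 < 1048576? YES
  n = 27: C(27, 7) = 888030; 888030 < 1048576? YES
  n = 28: C(28, 7) = 1184040; 1184040 < 1048576? NO
  n = 29: C(29, 7) = 1560780; 1560780 < 1048576? NO
The largest n with C(n, 7) < 1048576 is n = 27 (where E[X] = 444015/524288 ≈ 0.8468914). Hence R(7, 7) > 27, i.e. R(7, 7) ≥ 28.

Largest n = 27; hence R(7, 7) > 27.


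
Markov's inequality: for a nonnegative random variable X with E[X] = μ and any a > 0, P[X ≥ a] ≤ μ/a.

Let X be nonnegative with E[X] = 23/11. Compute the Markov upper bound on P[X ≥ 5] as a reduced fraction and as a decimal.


μ = E[X] = 23/11, a = 5.
Markov: P[X ≥ 5] ≤ μ/a = (23/11)/5 = 23/55.
Numerically: ≈ 0.41818.
(Since a = 5 > μ = 2.09091, the bound 23/55 is < 1 and informative.)

P[X ≥ 5] ≤ 23/55 ≈ 0.41818.


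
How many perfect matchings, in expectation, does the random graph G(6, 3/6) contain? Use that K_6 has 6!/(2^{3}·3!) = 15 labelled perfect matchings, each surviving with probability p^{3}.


K_6 has 6!/(2^{3}·3!) = 15 labelled perfect matchings.
For each such perfect matching H, let X_H = 1 if all 3 edges of H are present in G. Then P[X_H = 1] = p^{3} = (1/2)^{3} = 1/8.
By linearity of expectation: E[X] = Σ_H E[X_H] = 15 · p^{3} = 15 · 1/8 = 15/8.
Numerically: E[X] ≈ 1.875.

E[X] = 15 · (1/2)^{3} = 15/8 ≈ 1.875.


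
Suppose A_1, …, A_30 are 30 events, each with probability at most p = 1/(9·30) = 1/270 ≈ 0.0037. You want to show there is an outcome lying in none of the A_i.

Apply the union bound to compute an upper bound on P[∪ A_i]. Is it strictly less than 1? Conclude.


Union bound: P[∪_{i=1}^{30} A_i] ≤ Σ_i P[A_i] ≤ 30·p = 30·(1/270) = 1/9.
Numerically: 1/9 ≈ 0.1111.
Is 1/9 < 1? YES.
Since P[∪ A_i] ≤ 1/9 < 1, the complement has P[∩ A_i^c] ≥ 1 − 1/9 = 8/9 > 0, so some outcome avoids every A_i.

30·p = 1/9 ≈ 0.1111; existence CERTIFIED by the union bound.


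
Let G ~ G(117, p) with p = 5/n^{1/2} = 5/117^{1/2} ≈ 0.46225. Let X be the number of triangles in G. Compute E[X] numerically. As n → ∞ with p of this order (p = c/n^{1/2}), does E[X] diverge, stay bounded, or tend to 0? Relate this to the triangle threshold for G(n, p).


Number of potential triangles: C(117, 3) = 260130.
Each occurs with probability p³ ≈ (0.46225)³ ≈ 9.8771402e-02.
By linearity: E[X] = C(117, 3)·p³ ≈ 260130 · 9.8771402e-02 ≈ 25693.40492.
Since α = 1/2 < 1, p = c/n^{1/2} ≫ 1/n is above the triangle threshold p ~ 1/n. Asymptotically E[X] ~ (c³/6)·n^{3(1−α)} = (5³/6)·n^{1.5} → ∞; triangles are abundant w.h.p.

E[X] ≈ 25693.40492; in regime p = Θ(1/n^{1/2}) E[X] diverges (above the triangle threshold p ~ 1/n).


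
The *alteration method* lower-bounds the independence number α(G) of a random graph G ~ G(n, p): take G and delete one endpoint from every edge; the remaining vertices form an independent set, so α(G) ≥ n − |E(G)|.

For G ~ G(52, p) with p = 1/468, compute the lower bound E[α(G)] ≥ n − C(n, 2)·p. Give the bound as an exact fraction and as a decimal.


E[|E(G)|] = C(52, 2)·p = 1326 · (1/468) = 17/6.
E[α(G)] ≥ n − E[|E(G)|] = 52 − 17/6 = 295/6.
Numerically: ≈ 49.16667.
(This is only a lower bound; the true E[α(G)] may be larger.)

E[α(G)] ≥ 295/6 ≈ 49.16667.


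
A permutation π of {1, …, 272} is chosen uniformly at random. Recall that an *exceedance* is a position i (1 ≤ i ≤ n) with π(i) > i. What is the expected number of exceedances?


Write X = Σ_{i=1}^{272} X_i, where X_i = 1_{π(i) > i}.
For each fixed i, π(i) is uniform over {1, …, 272} (marginal of a uniform permutation), so P[π(i) > i] = (n − i)/n. Summing: Σ_{i=1}^{272} (n − i)/n = (0 + 1 + … + 271)/272 = 272(272 − 1)/(2·272) = (272 − 1)/2.
Hence E[X] = Σ_{i=1}^{272} (272 − i)/272 = 271/2 ≈ 135.5000.

E[X] = 271/2 = 135.5000.


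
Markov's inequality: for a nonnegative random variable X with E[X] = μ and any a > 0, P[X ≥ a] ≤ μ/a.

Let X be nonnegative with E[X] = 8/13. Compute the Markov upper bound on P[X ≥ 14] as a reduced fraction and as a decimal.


μ = E[X] = 8/13, a = 14.
Markov: P[X ≥ 14] ≤ μ/a = (8/13)/14 = 4/91.
Numerically: ≈ 0.044.
(Since a = 14 > μ = 0.615, the bound 4/91 is < 1 and informative.)

P[X ≥ 14] ≤ 4/91 ≈ 0.044.


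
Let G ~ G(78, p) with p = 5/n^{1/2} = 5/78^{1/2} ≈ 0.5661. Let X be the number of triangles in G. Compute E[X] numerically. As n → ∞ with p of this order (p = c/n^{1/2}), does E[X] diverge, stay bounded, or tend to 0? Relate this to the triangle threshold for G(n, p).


Number of potential triangles: C(78, 3) = 76076.
Each occurs with probability p³ ≈ (0.5661)³ ≈ 1.814547e-01.
By linearity: E[X] = C(78, 3)·p³ ≈ 76076 · 1.814547e-01 ≈ 13804.3442.
Since α = 1/2 < 1, p = c/n^{1/2} ≫ 1/n is above the triangle threshold p ~ 1/n. Asymptotically E[X] ~ (c³/6)·n^{3(1−α)} = (5³/6)·n^{1.5} → ∞; triangles are abundant w.h.p.

E[X] ≈ 13804.3442; in regime p = Θ(1/n^{1/2}) E[X] diverges (above the triangle threshold p ~ 1/n).


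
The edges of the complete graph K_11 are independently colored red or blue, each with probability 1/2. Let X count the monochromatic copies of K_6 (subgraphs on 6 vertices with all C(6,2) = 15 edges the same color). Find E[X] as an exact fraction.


Let X = Σ_S X_S over the C(11, 6) = 462 subsets S of size 6, where X_S = 1 if the K_6 on S is monochromatic.
For a fixed S, the K_6 on S has C(6, 2) = 15 edges. P[all 15 edges red] = (1/2)^15, and likewise for blue, so P[monochromatic] = 2·(1/2)^15 = 2^{1 − 15} = 1/16384.
By linearity: E[X] = C(11, 6) · 2^{1 − 15} = 462 · 1/16384 = 231/8192.
Numerically: E[X] ≈ 0.02820.

E[X] = C(11,6)·2^(1−C(6,2)) = 231/8192 ≈ 0.02820.


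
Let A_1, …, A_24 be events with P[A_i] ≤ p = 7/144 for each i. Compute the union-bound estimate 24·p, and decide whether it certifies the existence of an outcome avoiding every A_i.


Union bound: P[∪_{i=1}^{24} A_i] ≤ Σ_i P[A_i] ≤ 24·p = 24·(7/144) = 7/6.
Numerically: 7/6 ≈ 1.167.
Is 7/6 < 1? NO.
Since the bound 7/6 is ≥ 1, the union bound is uninformative here; it does NOT by itself certify existence.

24·p = 7/6 ≈ 1.167; existence NOT certified by the union bound.


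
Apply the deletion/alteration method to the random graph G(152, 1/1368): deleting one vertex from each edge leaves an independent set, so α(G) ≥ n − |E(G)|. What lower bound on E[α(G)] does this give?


E[|E(G)|] = C(152, 2)·p = 11476 · (1/1368) = 151/18.
E[α(G)] ≥ n − E[|E(G)|] = 152 − 151/18 = 2585/18.
Numerically: ≈ 143.611111.
(This is only a lower bound; the true E[α(G)] may be larger.)

E[α(G)] ≥ 2585/18 ≈ 143.611111.


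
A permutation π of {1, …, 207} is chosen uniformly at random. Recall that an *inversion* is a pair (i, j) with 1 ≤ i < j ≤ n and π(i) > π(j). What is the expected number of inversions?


Write X = Σ X_I over the C(207, 2) = 21321 pairs i < j, with X_I the indicator of one inversion.
There are 21321 indicators.
For each fixed pair i < j, the values π(i) and π(j) are two distinct elements of {1, …, 207} in uniformly random order; by symmetry P[π(i) > π(j)] = 1/2.
By linearity: E[X] = 21321 · (1/2) = C(207, 2) · (1/2) = 21321/2 = 21321/2 ≈ 10660.500.

E[X] = 21321/2 = 10660.500.


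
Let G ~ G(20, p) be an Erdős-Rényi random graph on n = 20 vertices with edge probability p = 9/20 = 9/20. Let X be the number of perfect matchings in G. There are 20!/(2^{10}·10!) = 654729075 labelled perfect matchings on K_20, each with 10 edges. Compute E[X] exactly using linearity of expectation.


K_20 has 20!/(2^{10}·10!) = 654729075 labelled perfect matchings.
For each such perfect matching H, let X_H = 1 if all 10 edges of H are present in G. Then P[X_H = 1] = p^{10} = (9/20)^{10} = 3486784401/10240000000000.
By linearity of expectation: E[X] = Σ_H E[X_H] = 654729075 · p^{10} = 654729075 · 3486784401/10240000000000 = 91315965023646363/409600000000.
Numerically: E[X] ≈ 2.2294e+05.

E[X] = 654729075 · (9/20)^{10} = 91315965023646363/409600000000 ≈ 2.2294e+05.


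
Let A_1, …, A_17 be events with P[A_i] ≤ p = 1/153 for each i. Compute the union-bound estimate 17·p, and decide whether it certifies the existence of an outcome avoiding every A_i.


Union bound: P[∪_{i=1}^{17} A_i] ≤ Σ_i P[A_i] ≤ 17·p = 17·(1/153) = 1/9.
Numerically: 1/9 ≈ 0.111.
Is 1/9 < 1? YES.
Since P[∪ A_i] ≤ 1/9 < 1, the complement has P[∩ A_i^c] ≥ 1 − 1/9 = 8/9 > 0, so some outcome avoids every A_i.

17·p = 1/9 ≈ 0.111; existence CERTIFIED by the union bound.


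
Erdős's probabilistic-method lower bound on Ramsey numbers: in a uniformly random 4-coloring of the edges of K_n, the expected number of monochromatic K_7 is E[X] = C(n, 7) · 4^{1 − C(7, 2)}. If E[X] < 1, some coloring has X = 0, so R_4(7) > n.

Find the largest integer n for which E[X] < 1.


We need C(n, 7) · 4^{1 − 21} < 1, i.e. C(n, 7) < 4^{21 − 1} = 1099511627776.
Check values of n near the boundary:
  n = 178: C(178, 7) = 996867063280; 996867063280 < 1099511627776? YES
  n = 179: C(179, 7) = 1037437234460; 1037437234460 < 1099511627776? YES
  n = 180: C(180, 7) = 1079414463600; 1079414463600 < 1099511627776? YES
  n = 181: C(181, 7) = 1122839183400; 1122839183400 < 1099511627776? NO
The largest n with C(n, 7) < 1099511627776 is n = 180 (where E[X] = 67463403975/68719476736 ≈ 0.9817217). Hence R_4(7) > 180, i.e. R_4(7) ≥ 181.

Largest n = 180; hence R_4(7) > 180.


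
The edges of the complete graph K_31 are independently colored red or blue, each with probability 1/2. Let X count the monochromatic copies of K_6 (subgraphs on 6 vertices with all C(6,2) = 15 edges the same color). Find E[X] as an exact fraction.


Let X = Σ_S X_S over the C(31, 6) = 736281 subsets S of size 6, where X_S = 1 if the K_6 on S is monochromatic.
For a fixed S, the K_6 on S has C(6, 2) = 15 edges. P[all 15 edges red] = (1/2)^15, and likewise for blue, so P[monochromatic] = 2·(1/2)^15 = 2^{1 − 15} = 1/16384.
By linearity of expectation: E[X] = C(31, 6) · 2^{1 − 15} = 736281 · 1/16384 = 736281/16384.
Numerically: E[X] ≈ 44.9390.

E[X] = C(31,6)·2^(1−C(6,2)) = 736281/16384 ≈ 44.9390.


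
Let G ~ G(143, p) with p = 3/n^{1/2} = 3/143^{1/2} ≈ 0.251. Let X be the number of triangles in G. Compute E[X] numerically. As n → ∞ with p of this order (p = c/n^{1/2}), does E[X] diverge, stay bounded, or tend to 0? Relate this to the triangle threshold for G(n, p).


Number of potential triangles: C(143, 3) = 477191.
Each occurs with probability p³ ≈ (0.251)³ ≈ 1.57892e-02.
By linearity: E[X] = C(143, 3)·p³ ≈ 477191 · 1.57892e-02 ≈ 7534.457.
Since α = 1/2 < 1, p = c/n^{1/2} ≫ 1/n is above the triangle threshold p ~ 1/n. Asymptotically E[X] ~ (c³/6)·n^{3(1−α)} = (3³/6)·n^{1.5} → ∞; triangles are abundant w.h.p.

E[X] ≈ 7534.457; in regime p = Θ(1/n^{1/2}) E[X] diverges (above the triangle threshold p ~ 1/n).


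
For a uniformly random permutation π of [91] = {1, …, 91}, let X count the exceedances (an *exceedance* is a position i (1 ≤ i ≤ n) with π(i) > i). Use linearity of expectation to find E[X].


Write X = Σ_{i=1}^{91} X_i, where X_i = 1_{π(i) > i}.
For each fixed i, π(i) is uniform over {1, …, 91} (marginal of a uniform permutation), so P[π(i) > i] = (n − i)/n. Summing: Σ_{i=1}^{91} (n − i)/n = (0 + 1 + … + 90)/91 = 91(91 − 1)/(2·91) = (91 − 1)/2.
Hence E[X] = Σ_{i=1}^{91} (91 − i)/91 = 45 ≈ 45.0000.

E[X] = 45 = 45.0000.


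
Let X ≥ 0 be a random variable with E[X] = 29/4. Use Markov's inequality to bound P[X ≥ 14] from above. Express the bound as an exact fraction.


μ = E[X] = 29/4, a = 14.
Markov: P[X ≥ 14] ≤ μ/a = (29/4)/14 = 29/56.
Numerically: ≈ 0.518.
(Since a = 14 > μ = 7.250, the bound 29/56 is < 1 and informative.)

P[X ≥ 14] ≤ 29/56 ≈ 0.518.


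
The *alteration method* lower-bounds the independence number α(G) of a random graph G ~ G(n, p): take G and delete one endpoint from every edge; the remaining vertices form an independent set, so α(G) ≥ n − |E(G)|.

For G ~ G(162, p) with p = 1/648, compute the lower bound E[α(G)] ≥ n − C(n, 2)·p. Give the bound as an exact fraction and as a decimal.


E[|E(G)|] = C(162, 2)·p = 13041 · (1/648) = 161/8.
E[α(G)] ≥ n − E[|E(G)|] = 162 − 161/8 = 1135/8.
Numerically: ≈ 141.8750.
(This is only a lower bound; the true E[α(G)] may be larger.)

E[α(G)] ≥ 1135/8 ≈ 141.8750.
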